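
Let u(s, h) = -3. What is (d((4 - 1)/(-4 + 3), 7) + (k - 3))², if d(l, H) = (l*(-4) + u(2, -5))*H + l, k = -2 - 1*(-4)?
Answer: 3481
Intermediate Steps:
k = 2 (k = -2 + 4 = 2)
d(l, H) = l + H*(-3 - 4*l) (d(l, H) = (l*(-4) - 3)*H + l = (-4*l - 3)*H + l = (-3 - 4*l)*H + l = H*(-3 - 4*l) + l = l + H*(-3 - 4*l))
(d((4 - 1)/(-4 + 3), 7) + (k - 3))² = (((4 - 1)/(-4 + 3) - 3*7 - 4*7*(4 - 1)/(-4 + 3)) + (2 - 3))² = ((3/(-1) - 21 - 4*7*3/(-1)) - 1)² = ((3*(-1) - 21 - 4*7*3*(-1)) - 1)² = ((-3 - 21 - 4*7*(-3)) - 1)² = ((-3 - 21 + 84) - 1)² = (60 - 1)² = 59² = 3481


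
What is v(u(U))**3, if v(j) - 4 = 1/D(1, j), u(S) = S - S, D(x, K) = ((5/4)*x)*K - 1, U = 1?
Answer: 27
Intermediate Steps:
D(x, K) = -1 + 5*K*x/4 (D(x, K) = ((5*(1/4))*x)*K - 1 = (5*x/4)*K - 1 = 5*K*x/4 - 1 = -1 + 5*K*x/4)
u(S) = 0
v(j) = 4 + 1/(-1 + 5*j/4) (v(j) = 4 + 1/(-1 + (5/4)*j*1) = 4 + 1/(-1 + 5*j/4))
v(u(U))**3 = (4*(-3 + 5*0)/(-4 + 5*0))**3 = (4*(-3 + 0)/(-4 + 0))**3 = (4*(-3)/(-4))**3 = (4*(-1/4)*(-3))**3 = 3**3 = 27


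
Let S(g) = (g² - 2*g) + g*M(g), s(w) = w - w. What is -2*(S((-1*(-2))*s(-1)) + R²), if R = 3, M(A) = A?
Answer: -18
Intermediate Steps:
s(w) = 0
S(g) = -2*g + 2*g² (S(g) = (g² - 2*g) + g*g = (g² - 2*g) + g² = -2*g + 2*g²)
-2*(S((-1*(-2))*s(-1)) + R²) = -2*(2*(-1*(-2)*0)*(-1 - 1*(-2)*0) + 3²) = -2*(2*(2*0)*(-1 + 2*0) + 9) = -2*(2*0*(-1 + 0) + 9) = -2*(2*0*(-1) + 9) = -2*(0 + 9) = -2*9 = -18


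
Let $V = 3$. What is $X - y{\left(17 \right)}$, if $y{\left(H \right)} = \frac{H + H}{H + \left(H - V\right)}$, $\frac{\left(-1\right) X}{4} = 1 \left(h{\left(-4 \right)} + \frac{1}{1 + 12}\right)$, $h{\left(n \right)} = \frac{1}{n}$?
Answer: $- \frac{163}{403} \approx -0.40447$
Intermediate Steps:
$X = \frac{9}{13}$ ($X = - 4 \cdot 1 \left(\frac{1}{-4} + \frac{1}{1 + 12}\right) = - 4 \cdot 1 \left(- \frac{1}{4} + \frac{1}{13}\right) = - 4 \cdot 1 \left(- \frac{9}{52}\right) = \left(-4\right) \left(- \frac{9}{52}\right) = \frac{9}{13} \approx 0.69231$)
$y{\left(H \right)} = \frac{2 H}{-3 + 2 H}$ ($y{\left(H \right)} = \frac{H + H}{H + \left(H - 3\right)} = \frac{2 H}{H + \left(H - 3\right)} = \frac{2 H}{H + \left(-3 + H\right)} = \frac{2 H}{-3 + 2 H}$)
$X - y{\left(17 \right)} = \frac{9}{13} - 2 \cdot 17 \frac{1}{-3 + 2 \cdot 17} = \frac{9}{13} - 2 \cdot 17 \frac{1}{-3 + 34} = \frac{9}{13} - 2 \cdot 17 \cdot \frac{1}{31} = \frac{9}{13} - \frac{34}{31} = - \frac{163}{403}$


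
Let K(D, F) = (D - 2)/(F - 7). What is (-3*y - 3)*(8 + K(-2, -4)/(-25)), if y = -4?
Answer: 19764/275 ≈ 71.869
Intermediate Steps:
K(D, F) = (-2 + D)/(-7 + F)
(-3*y - 3)*(8 + K(-2, -4)/(-25)) = (-3*(-4) - 3)*(8 + ((-2 - 2)/(-7 - 4))/(-25)) = (12 - 3)*(8 + (-4/(-11))*(-1/25)) = 9*(8 - 1/11*(-4)*(-1/25)) = 9*(8 + (4/11)*(-1/25)) = 9*(8 - 4/275) = 9*(2196/275) = 19764/275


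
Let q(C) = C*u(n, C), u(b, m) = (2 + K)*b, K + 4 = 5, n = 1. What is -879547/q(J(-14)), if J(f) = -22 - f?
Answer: 879547/24 ≈ 36648.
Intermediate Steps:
K = 1 (K = -4 + 5 = 1)
u(b, m) = 3*b (u(b, m) = (2 + 1)*b = 3*b)
q(C) = 3*C (q(C) = C*(3*1) = C*3 = 3*C)
-879547/q(J(-14)) = -879547*1/(3*(-22 - 1*(-14))) = -879547*1/(3*(-22 + 14)) = -879547/(3*(-8)) = -879547/(-24) = -879547*(-1/24) = 879547/24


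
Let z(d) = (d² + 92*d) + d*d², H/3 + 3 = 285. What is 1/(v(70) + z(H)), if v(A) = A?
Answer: 1/606289354 ≈ 1.6494e-9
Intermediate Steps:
H = 846 (H = -9 + 3*285 = -9 + 855 = 846)
z(d) = d² + d³ + 92*d (z(d) = (d² + 92*d) + d³ = d² + d³ + 92*d)
1/(v(70) + z(H)) = 1/(70 + 846*(92 + 846 + 846²)) = 1/(70 + 846*(92 + 846 + 715716)) = 1/(70 + 846*716654) = 1/(70 + 606289284) = 1/606289354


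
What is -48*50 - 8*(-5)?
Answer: -2360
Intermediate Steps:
-48*50 - 8*(-5) = -2400 + 40 = -2360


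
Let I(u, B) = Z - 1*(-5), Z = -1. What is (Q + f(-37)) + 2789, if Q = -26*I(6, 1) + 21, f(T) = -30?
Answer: 2676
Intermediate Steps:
I(u, B) = 4 (I(u, B) = -1 - 1*(-5) = -1 + 5 = 4)
Q = -83 (Q = -26*4 + 21 = -104 + 21 = -83)
(Q + f(-37)) + 2789 = (-83 - 30) + 2789 = -113 + 2789 = 2676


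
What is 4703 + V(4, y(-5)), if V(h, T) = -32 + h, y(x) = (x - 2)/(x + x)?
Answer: 4675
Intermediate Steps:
y(x) = (-2 + x)/(2*x) (y(x) = (-2 + x)/((2*x)) = (-2 + x)*(1/(2*x)) = (-2 + x)/(2*x))
4703 + V(4, y(-5)) = 4703 + (-32 + 4) = 4703 - 28 = 4675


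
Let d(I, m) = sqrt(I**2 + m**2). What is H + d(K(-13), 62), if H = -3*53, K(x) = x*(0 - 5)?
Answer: -159 + sqrt(8069) ≈ -69.172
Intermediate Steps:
K(x) = -5*x (K(x) = x*(-5) = -5*x)
H = -159
H + d(K(-13), 62) = -159 + sqrt((-5*(-13))**2 + 62**2) = -159 + sqrt(65**2 + 3844) = -159 + sqrt(4225 + 3844) = -159 + sqrt(8069)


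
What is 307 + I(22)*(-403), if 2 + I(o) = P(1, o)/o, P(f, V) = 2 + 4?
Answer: 11034/11 ≈ 1003.1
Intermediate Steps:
P(f, V) = 6
I(o) = -2 + 6/o
307 + I(22)*(-403) = 307 + (-2 + 6/22)*(-403) = 307 + (-2 + 6*(1/22))*(-403) = 307 + (-2 + 3/11)*(-403) = 307 - 19/11*(-403) = 307 + 7657/11 = 11034/11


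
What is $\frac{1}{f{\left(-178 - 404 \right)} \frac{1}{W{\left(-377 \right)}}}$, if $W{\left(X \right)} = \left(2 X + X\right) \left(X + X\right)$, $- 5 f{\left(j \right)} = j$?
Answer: $\frac{710645}{97} \approx 7326.2$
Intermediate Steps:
$f{\left(j \right)} = - \frac{j}{5}$
$W{\left(X \right)} = 6 X^{2}$ ($W{\left(X \right)} = 3 X 2 X = 6 X^{2}$)
$\frac{1}{f{\left(-178 - 404 \right)} \frac{1}{W{\left(-377 \right)}}} = \frac{1}{- \frac{-178 - 404}{5} \frac{1}{6 \left(-377\right)^{2}}} = \frac{1}{- \frac{-178 - 404}{5} \frac{1}{6 \cdot 142129}} = \frac{1}{\left(- \frac{1}{5}\right) \left(-582\right) \frac{1}{852774}} = \frac{1}{\frac{582}{5} \cdot \frac{1}{852774}} = \frac{1}{\frac{97}{710645}} = \frac{710645}{97}$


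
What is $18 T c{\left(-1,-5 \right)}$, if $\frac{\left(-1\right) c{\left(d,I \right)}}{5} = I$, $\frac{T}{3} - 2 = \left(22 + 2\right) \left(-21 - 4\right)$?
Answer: $-807300$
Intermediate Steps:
$T = -1794$ ($T = 6 + 3 \left(22 + 2\right) \left(-21 - 4\right) = 6 + 3 \cdot 24 \left(-25\right) = 6 + 3 \left(-600\right) = 6 - 1800 = -1794$)
$c{\left(d,I \right)} = - 5 I$
$18 T c{\left(-1,-5 \right)} = 18 \left(-1794\right) \left(\left(-5\right) \left(-5\right)\right) = \left(-32292\right) 25 = -807300$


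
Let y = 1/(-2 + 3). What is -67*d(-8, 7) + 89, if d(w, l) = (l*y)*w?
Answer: 3841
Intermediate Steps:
y = 1 (y = 1/1 = 1)
d(w, l) = l*w (d(w, l) = (l*1)*w = l*w)
-67*d(-8, 7) + 89 = -469*(-8) + 89 = -67*(-56) + 89 = 3752 + 89 = 3841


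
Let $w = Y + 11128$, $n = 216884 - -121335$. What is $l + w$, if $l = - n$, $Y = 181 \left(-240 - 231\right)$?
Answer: $-412342$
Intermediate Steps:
$n = 338219$ ($n = 216884 + 121335 = 338219$)
$Y = -85251$ ($Y = 181 \left(-471\right) = -85251$)
$w = -74123$ ($w = -85251 + 11128 = -74123$)
$l = -338219$ ($l = \left(-1\right) 338219 = -338219$)
$l + w = -338219 - 74123 = -412342$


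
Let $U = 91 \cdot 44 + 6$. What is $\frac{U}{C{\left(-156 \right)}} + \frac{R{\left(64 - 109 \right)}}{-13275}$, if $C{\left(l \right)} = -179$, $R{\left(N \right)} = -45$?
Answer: $- \frac{1182771}{52805} \approx -22.399$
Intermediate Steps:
$U = 4010$ ($U = 4004 + 6 = 4010$)
$\frac{U}{C{\left(-156 \right)}} + \frac{R{\left(64 - 109 \right)}}{-13275} = \frac{4010}{-179} - \frac{45}{-13275} = 4010 \left(- \frac{1}{179}\right) - - \frac{1}{295} = - \frac{4010}{179} + \frac{1}{295} = - \frac{1182771}{52805}$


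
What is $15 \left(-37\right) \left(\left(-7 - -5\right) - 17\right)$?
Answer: $10545$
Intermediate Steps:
$15 \left(-37\right) \left(\left(-7 - -5\right) - 17\right) = - 555 \left(\left(-7 + 5\right) - 17\right) = - 555 \left(-2 - 17\right) = \left(-555\right) \left(-19\right) = 10545$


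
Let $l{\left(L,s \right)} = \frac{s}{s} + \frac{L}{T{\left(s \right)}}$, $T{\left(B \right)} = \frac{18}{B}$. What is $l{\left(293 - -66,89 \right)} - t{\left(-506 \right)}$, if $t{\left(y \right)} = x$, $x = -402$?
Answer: $\frac{39205}{18} \approx 2178.1$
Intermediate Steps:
$t{\left(y \right)} = -402$
$l{\left(L,s \right)} = 1 + \frac{L s}{18}$ ($l{\left(L,s \right)} = \frac{s}{s} + \frac{L}{18 \frac{1}{s}} = 1 + L \frac{s}{18} = 1 + \frac{L s}{18}$)
$l{\left(293 - -66,89 \right)} - t{\left(-506 \right)} = \left(1 + \frac{1}{18} \left(293 - -66\right) 89\right) - -402 = \left(1 + \frac{1}{18} \left(293 + 66\right) 89\right) + 402 = \left(1 + \frac{1}{18} \cdot 359 \cdot 89\right) + 402 = \left(1 + \frac{31951}{18}\right) + 402 = \frac{31969}{18} + 402 = \frac{39205}{18}$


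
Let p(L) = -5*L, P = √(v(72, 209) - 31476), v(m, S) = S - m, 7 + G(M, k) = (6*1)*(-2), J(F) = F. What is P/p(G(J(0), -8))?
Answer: 11*I*√259/95 ≈ 1.8635*I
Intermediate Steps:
G(M, k) = -19 (G(M, k) = -7 + (6*1)*(-2) = -7 + 6*(-2) = -7 - 12 = -19)
P = 11*I*√259 (P = √((209 - 1*72) - 31476) = √((209 - 72) - 31476) = √(137 - 31476) = √(-31339) = 11*I*√259 ≈ 177.03*I)
P/p(G(J(0), -8)) = (11*I*√259)/((-5*(-19))) = (11*I*√259)/95 = (11*I*√259)*(1/95) = 11*I*√259/95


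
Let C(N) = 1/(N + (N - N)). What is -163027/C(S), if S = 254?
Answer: -41408858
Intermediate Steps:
C(N) = 1/N (C(N) = 1/(N + 0) = 1/N)
-163027/C(S) = -163027/(1/254) = -163027/1/254 = -163027*254 = -41408858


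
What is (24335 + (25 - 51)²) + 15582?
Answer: 40593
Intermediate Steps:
(24335 + (25 - 51)²) + 15582 = (24335 + (-26)²) + 15582 = (24335 + 676) + 15582 = 25011 + 15582 = 40593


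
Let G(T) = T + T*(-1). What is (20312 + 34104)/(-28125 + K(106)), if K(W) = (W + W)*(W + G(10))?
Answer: -54416/5653 ≈ -9.6260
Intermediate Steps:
G(T) = 0 (G(T) = T - T = 0)
K(W) = 2*W² (K(W) = (W + W)*(W + 0) = (2*W)*W = 2*W²)
(20312 + 34104)/(-28125 + K(106)) = (20312 + 34104)/(-28125 + 2*106²) = 54416/(-28125 + 2*11236) = 54416/(-28125 + 22472) = 54416/(-5653) = 54416*(-1/5653) = -54416/5653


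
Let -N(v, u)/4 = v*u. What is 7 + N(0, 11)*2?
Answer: 7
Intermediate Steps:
N(v, u) = -4*u*v (N(v, u) = -4*v*u = -4*u*v)
7 + N(0, 11)*2 = 7 - 4*11*0*2 = 7 + 0*2 = 7 + 0 = 7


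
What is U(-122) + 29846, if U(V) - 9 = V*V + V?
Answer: 44617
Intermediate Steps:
U(V) = 9 + V + V² (U(V) = 9 + (V*V + V) = 9 + (V² + V) = 9 + (V + V²) = 9 + V + V²)
U(-122) + 29846 = (9 - 122 + (-122)²) + 29846 = (9 - 122 + 14884) + 29846 = 14771 + 29846 = 44617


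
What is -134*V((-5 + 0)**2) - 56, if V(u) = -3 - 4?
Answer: 882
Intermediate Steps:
V(u) = -7
-134*V((-5 + 0)**2) - 56 = -134*(-7) - 56 = 938 - 56 = 882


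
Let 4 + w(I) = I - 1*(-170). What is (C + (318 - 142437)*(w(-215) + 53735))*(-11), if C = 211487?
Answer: 83925480617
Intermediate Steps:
w(I) = 166 + I (w(I) = -4 + (I - 1*(-170)) = -4 + (I + 170) = -4 + (170 + I) = 166 + I)
(C + (318 - 142437)*(w(-215) + 53735))*(-11) = (211487 + (318 - 142437)*((166 - 215) + 53735))*(-11) = (211487 - 142119*(-49 + 53735))*(-11) = (211487 - 142119*53686)*(-11) = (211487 - 7629800634)*(-11) = -7629589147*(-11) = 83925480617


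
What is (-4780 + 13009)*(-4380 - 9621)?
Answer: -115214229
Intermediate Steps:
(-4780 + 13009)*(-4380 - 9621) = 8229*(-14001) = -115214229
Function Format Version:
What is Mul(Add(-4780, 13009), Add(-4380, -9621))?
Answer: -115214229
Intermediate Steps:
Mul(Add(-4780, 13009), Add(-4380, -9621)) = Mul(8229, -14001) = -115214229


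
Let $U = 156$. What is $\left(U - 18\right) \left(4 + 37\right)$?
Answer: $5658$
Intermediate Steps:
$\left(U - 18\right) \left(4 + 37\right) = \left(156 - 18\right) \left(4 + 37\right) = 138 \cdot 41 = 5658$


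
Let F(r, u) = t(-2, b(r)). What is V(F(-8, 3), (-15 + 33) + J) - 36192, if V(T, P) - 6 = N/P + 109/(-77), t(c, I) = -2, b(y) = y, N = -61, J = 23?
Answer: -114248368/3157 ≈ -36189.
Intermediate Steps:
F(r, u) = -2
V(T, P) = 353/77 - 61/P (V(T, P) = 6 + (-61/P + 109/(-77)) = 6 + (-61/P + 109*(-1/77)) = 6 + (-61/P - 109/77) = 6 + (-109/77 - 61/P) = 353/77 - 61/P)
V(F(-8, 3), (-15 + 33) + J) - 36192 = (353/77 - 61/((-15 + 33) + 23)) - 36192 = (353/77 - 61/(18 + 23)) - 36192 = (353/77 - 61/41) - 36192 = 9776/3157 - 36192 = -114248368/3157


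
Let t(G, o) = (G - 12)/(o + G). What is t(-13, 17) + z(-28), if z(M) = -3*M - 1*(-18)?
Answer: 383/4 ≈ 95.750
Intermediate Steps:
t(G, o) = (-12 + G)/(G + o)
z(M) = 18 - 3*M (z(M) = -3*M + 18 = 18 - 3*M)
t(-13, 17) + z(-28) = (-12 - 13)/(-13 + 17) + (18 - 3*(-28)) = -25/4 + (18 + 84) = (¼)*(-25) + 102 = -25/4 + 102 = 383/4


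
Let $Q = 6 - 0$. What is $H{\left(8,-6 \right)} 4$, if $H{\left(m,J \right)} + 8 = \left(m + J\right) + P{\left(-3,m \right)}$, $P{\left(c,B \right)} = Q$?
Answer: $0$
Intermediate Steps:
$Q = 6$ ($Q = 6 + 0 = 6$)
$P{\left(c,B \right)} = 6$
$H{\left(m,J \right)} = -2 + J + m$ ($H{\left(m,J \right)} = -8 + \left(\left(m + J\right) + 6\right) = -8 + \left(\left(J + m\right) + 6\right) = -8 + \left(6 + J + m\right) = -2 + J + m$)
$H{\left(8,-6 \right)} 4 = \left(-2 - 6 + 8\right) 4 = 0 \cdot 4 = 0$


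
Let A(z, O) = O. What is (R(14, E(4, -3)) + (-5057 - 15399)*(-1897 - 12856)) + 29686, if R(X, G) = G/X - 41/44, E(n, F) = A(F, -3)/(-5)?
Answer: 464798261791/1540 ≈ 3.0182e+8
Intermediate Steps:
E(n, F) = 3/5 (E(n, F) = -3/(-5) = -3*(-1/5) = 3/5)
R(X, G) = -41/44 + G/X (R(X, G) = G/X - 41*1/44 = G/X - 41/44 = -41/44 + G/X)
(R(14, E(4, -3)) + (-5057 - 15399)*(-1897 - 12856)) + 29686 = ((-41/44 + (3/5)/14) + (-5057 - 15399)*(-1897 - 12856)) + 29686 = ((-41/44 + (3/5)*(1/14)) - 20456*(-14753)) + 29686 = ((-41/44 + 3/70) + 301787368) + 29686 = (-1369/1540 + 301787368) + 29686 = 464752545351/1540 + 29686 = 464798261791/1540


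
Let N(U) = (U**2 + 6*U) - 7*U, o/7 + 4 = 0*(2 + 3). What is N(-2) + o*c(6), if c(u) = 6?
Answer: -162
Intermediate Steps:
o = -28 (o = -28 + 7*(0*(2 + 3)) = -28 + 7*(0*5) = -28 + 7*0 = -28 + 0 = -28)
N(U) = U**2 - U
N(-2) + o*c(6) = -2*(-1 - 2) - 28*6 = -2*(-3) - 168 = 6 - 168 = -162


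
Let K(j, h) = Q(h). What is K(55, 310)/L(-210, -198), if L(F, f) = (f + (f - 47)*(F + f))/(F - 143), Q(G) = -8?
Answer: 1412/49881 ≈ 0.028307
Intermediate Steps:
K(j, h) = -8
L(F, f) = (f + (-47 + f)*(F + f))/(-143 + F)
K(55, 310)/L(-210, -198) = -8*(-143 - 210)/((-198)² - 47*(-210) - 46*(-198) - 210*(-198)) = -8*(-353/(39204 + 9870 + 9108 + 41580)) = -8/((-1/353*99762)) = -8/(-99762/353) = -8*(-353/99762) = 1412/49881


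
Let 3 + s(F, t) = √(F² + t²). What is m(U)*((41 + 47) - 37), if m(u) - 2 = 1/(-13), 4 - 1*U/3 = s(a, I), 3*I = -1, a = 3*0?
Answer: 1275/13 ≈ 98.077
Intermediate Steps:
a = 0
I = -⅓ (I = (⅓)*(-1) = -⅓ ≈ -0.33333)
s(F, t) = -3 + √(F² + t²)
U = 20 (U = 12 - 3*(-3 + √(0² + (-⅓)²)) = 12 - 3*(-3 + √(0 + ⅑)) = 12 - 3*(-3 + √(⅑)) = 12 - 3*(-3 + ⅓) = 12 - 3*(-8/3) = 12 + 8 = 20)
m(u) = 25/13 (m(u) = 2 + 1/(-13) = 2 + 1*(-1/13) = 2 - 1/13 = 25/13)
m(U)*((41 + 47) - 37) = 25*((41 + 47) - 37)/13 = 25*(88 - 37)/13 = (25/13)*51 = 1275/13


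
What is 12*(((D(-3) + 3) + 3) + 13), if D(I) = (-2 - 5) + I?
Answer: 108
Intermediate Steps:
D(I) = -7 + I
12*(((D(-3) + 3) + 3) + 13) = 12*((((-7 - 3) + 3) + 3) + 13) = 12*(((-10 + 3) + 3) + 13) = 12*((-7 + 3) + 13) = 12*(-4 + 13) = 12*9 = 108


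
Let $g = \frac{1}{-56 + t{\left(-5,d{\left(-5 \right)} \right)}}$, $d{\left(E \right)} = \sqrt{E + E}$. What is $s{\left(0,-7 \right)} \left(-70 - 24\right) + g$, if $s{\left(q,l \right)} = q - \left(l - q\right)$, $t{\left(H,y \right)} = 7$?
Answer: $- \frac{32243}{49} \approx -658.02$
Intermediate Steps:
$d{\left(E \right)} = \sqrt{2} \sqrt{E}$ ($d{\left(E \right)} = \sqrt{2 E} = \sqrt{2} \sqrt{E}$)
$s{\left(q,l \right)} = - l + 2 q$
$g = - \frac{1}{49}$ ($g = \frac{1}{-56 + 7} = \frac{1}{-49} = - \frac{1}{49} \approx -0.020408$)
$s{\left(0,-7 \right)} \left(-70 - 24\right) + g = \left(\left(-1\right) \left(-7\right) + 2 \cdot 0\right) \left(-70 - 24\right) - \frac{1}{49} = \left(7 + 0\right) \left(-94\right) - \frac{1}{49} = 7 \left(-94\right) - \frac{1}{49} = -658 - \frac{1}{49} = - \frac{32243}{49}$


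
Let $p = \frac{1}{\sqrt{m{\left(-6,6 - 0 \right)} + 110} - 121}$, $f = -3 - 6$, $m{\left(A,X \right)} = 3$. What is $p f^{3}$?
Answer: $\frac{88209}{14528} + \frac{729 \sqrt{113}}{14528} \approx 6.6051$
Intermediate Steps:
$f = -9$ ($f = -3 - 6 = -9$)
$p = \frac{1}{-121 + \sqrt{113}}$ ($p = \frac{1}{\sqrt{3 + 110} - 121} = \frac{1}{\sqrt{113} - 121} = \frac{1}{-121 + \sqrt{113}} \approx -0.0090604$)
$p f^{3} = \left(- \frac{121}{14528} - \frac{\sqrt{113}}{14528}\right) \left(-9\right)^{3} = \left(- \frac{121}{14528} - \frac{\sqrt{113}}{14528}\right) \left(-729\right) = \frac{88209}{14528} + \frac{729 \sqrt{113}}{14528}$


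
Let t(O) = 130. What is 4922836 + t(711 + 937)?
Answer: 4922966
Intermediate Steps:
4922836 + t(711 + 937) = 4922836 + 130 = 4922966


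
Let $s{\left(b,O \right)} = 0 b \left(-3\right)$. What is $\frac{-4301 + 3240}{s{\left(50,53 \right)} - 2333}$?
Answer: $\frac{1061}{2333} \approx 0.45478$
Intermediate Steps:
$s{\left(b,O \right)} = 0$ ($s{\left(b,O \right)} = 0 \left(-3\right) = 0$)
$\frac{-4301 + 3240}{s{\left(50,53 \right)} - 2333} = \frac{-4301 + 3240}{0 - 2333} = - \frac{1061}{-2333} = \left(-1061\right) \left(- \frac{1}{2333}\right) = \frac{1061}{2333}$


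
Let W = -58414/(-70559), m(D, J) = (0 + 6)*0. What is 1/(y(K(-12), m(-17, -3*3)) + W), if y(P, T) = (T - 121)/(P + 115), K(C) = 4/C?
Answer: -24272296/5518501 ≈ -4.3983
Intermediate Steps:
m(D, J) = 0 (m(D, J) = 6*0 = 0)
W = 58414/70559 (W = -58414*(-1/70559) = 58414/70559 ≈ 0.82787)
y(P, T) = (-121 + T)/(115 + P)
1/(y(K(-12), m(-17, -3*3)) + W) = 1/((-121 + 0)/(115 + 4/(-12)) + 58414/70559) = 1/(-121/(115 + 4*(-1/12)) + 58414/70559) = 1/(-121/(115 - 1/3) + 58414/70559) = 1/(-121/(344/3) + 58414/70559) = 1/((3/344)*(-121) + 58414/70559) = 1/(-363/344 + 58414/70559) = 1/(-5518501/24272296) = -24272296/5518501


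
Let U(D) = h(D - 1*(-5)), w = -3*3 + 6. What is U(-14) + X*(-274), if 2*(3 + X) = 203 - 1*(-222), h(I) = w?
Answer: -57406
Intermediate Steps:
w = -3 (w = -9 + 6 = -3)
h(I) = -3
X = 419/2 (X = -3 + (203 - 1*(-222))/2 = -3 + (203 + 222)/2 = -3 + (½)*425 = -3 + 425/2 = 419/2 ≈ 209.50)
U(D) = -3
U(-14) + X*(-274) = -3 + (419/2)*(-274) = -3 - 57403 = -57406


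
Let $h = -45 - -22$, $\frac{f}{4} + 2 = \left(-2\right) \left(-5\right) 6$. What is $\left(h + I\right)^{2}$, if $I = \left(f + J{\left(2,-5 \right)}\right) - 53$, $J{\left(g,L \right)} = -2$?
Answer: $23716$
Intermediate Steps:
$f = 232$ ($f = -8 + 4 \left(-2\right) \left(-5\right) 6 = -8 + 4 \cdot 10 \cdot 6 = -8 + 4 \cdot 60 = -8 + 240 = 232$)
$h = -23$ ($h = -45 + 22 = -23$)
$I = 177$ ($I = \left(232 - 2\right) - 53 = 230 - 53 = 177$)
$\left(h + I\right)^{2} = \left(-23 + 177\right)^{2} = 154^{2} = 23716$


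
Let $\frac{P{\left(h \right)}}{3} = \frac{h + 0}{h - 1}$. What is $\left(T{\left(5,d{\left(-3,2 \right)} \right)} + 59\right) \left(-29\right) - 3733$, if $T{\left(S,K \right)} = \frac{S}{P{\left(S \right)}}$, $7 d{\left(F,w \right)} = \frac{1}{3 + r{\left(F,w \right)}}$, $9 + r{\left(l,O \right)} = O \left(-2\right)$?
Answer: $- \frac{16448}{3} \approx -5482.7$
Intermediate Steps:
$P{\left(h \right)} = \frac{3 h}{-1 + h}$ ($P{\left(h \right)} = 3 \frac{h + 0}{h - 1} = 3 \frac{h}{-1 + h} = \frac{3 h}{-1 + h}$)
$r{\left(l,O \right)} = -9 - 2 O$ ($r{\left(l,O \right)} = -9 + O \left(-2\right) = -9 - 2 O$)
$d{\left(F,w \right)} = \frac{1}{7 \left(-6 - 2 w\right)}$ ($d{\left(F,w \right)} = \frac{1}{7 \left(3 - \left(9 + 2 w\right)\right)} = \frac{1}{7 \left(-6 - 2 w\right)}$)
$T{\left(S,K \right)} = - \frac{1}{3} + \frac{S}{3}$ ($T{\left(S,K \right)} = \frac{S}{3 S \frac{1}{-1 + S}} = S \frac{-1 + S}{3 S} = - \frac{1}{3} + \frac{S}{3}$)
$\left(T{\left(5,d{\left(-3,2 \right)} \right)} + 59\right) \left(-29\right) - 3733 = \left(\left(- \frac{1}{3} + \frac{1}{3} \cdot 5\right) + 59\right) \left(-29\right) - 3733 = \left(\left(- \frac{1}{3} + \frac{5}{3}\right) + 59\right) \left(-29\right) - 3733 = \left(\frac{4}{3} + 59\right) \left(-29\right) - 3733 = \frac{181}{3} \left(-29\right) - 3733 = - \frac{5249}{3} - 3733 = - \frac{16448}{3}$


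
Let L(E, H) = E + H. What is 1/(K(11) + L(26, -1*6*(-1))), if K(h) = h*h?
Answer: 1/153 ≈ 0.0065359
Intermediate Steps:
K(h) = h²
1/(K(11) + L(26, -1*6*(-1))) = 1/(11² + (26 - 1*6*(-1))) = 1/(121 + (26 - 6*(-1))) = 1/(121 + (26 + 6)) = 1/(121 + 32) = 1/153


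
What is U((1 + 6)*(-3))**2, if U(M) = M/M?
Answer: 1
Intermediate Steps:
U(M) = 1
U((1 + 6)*(-3))**2 = 1**2 = 1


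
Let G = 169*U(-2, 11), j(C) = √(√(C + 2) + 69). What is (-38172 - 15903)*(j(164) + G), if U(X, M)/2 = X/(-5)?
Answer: -7310940 - 54075*√(69 + √166) ≈ -7.8003e+6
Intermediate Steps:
U(X, M) = -2*X/5 (U(X, M) = 2*(X/(-5)) = 2*(X*(-⅕)) = 2*(-X/5) = -2*X/5)
j(C) = √(69 + √(2 + C)) (j(C) = √(√(2 + C) + 69) = √(69 + √(2 + C)))
G = 676/5 (G = 169*(-⅖*(-2)) = 169*(⅘) = 676/5 ≈ 135.20)
(-38172 - 15903)*(j(164) + G) = (-38172 - 15903)*(√(69 + √(2 + 164)) + 676/5) = -54075*(√(69 + √166) + 676/5) = -54075*(676/5 + √(69 + √166)) = -7310940 - 54075*√(69 + √166)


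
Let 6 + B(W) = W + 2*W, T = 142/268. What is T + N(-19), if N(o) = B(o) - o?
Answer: -5825/134 ≈ -43.470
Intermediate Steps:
T = 71/134 (T = 142*(1/268) = 71/134 ≈ 0.52985)
B(W) = -6 + 3*W (B(W) = -6 + (W + 2*W) = -6 + 3*W)
N(o) = -6 + 2*o (N(o) = (-6 + 3*o) - o = -6 + 2*o)
T + N(-19) = 71/134 + (-6 + 2*(-19)) = 71/134 + (-6 - 38) = 71/134 - 44 = -5825/134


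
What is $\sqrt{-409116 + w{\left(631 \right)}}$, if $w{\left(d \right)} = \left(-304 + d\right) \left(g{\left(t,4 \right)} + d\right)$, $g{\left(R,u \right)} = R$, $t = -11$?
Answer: $2 i \sqrt{51594} \approx 454.29 i$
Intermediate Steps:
$w{\left(d \right)} = \left(-304 + d\right) \left(-11 + d\right)$
$\sqrt{-409116 + w{\left(631 \right)}} = \sqrt{-409116 + \left(3344 + 631^{2} - 198765\right)} = \sqrt{-409116 + \left(3344 + 398161 - 198765\right)} = \sqrt{-409116 + 202740} = \sqrt{-206376} = 2 i \sqrt{51594}$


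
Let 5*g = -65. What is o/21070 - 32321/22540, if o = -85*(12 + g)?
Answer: -1385893/969220 ≈ -1.4299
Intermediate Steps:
g = -13 (g = (1/5)*(-65) = -13)
o = 85 (o = -85*(12 - 13) = -85*(-1) = 85)
o/21070 - 32321/22540 = 85/21070 - 32321/22540 = 85*(1/21070) - 32321*1/22540 = 17/4214 - 32321/22540 = -1385893/969220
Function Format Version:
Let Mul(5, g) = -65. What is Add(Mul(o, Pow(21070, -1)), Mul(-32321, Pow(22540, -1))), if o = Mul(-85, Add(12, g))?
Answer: Rational(-1385893, 969220) ≈ -1.4299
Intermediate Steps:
g = -13 (g = Mul(Rational(1, 5), -65) = -13)
o = 85 (o = Mul(-85, Add(12, -13)) = Mul(-85, -1) = 85)
Add(Mul(o, Pow(21070, -1)), Mul(-32321, Pow(22540, -1))) = Add(Mul(85, Pow(21070, -1)), Mul(-32321, Pow(22540, -1))) = Add(Mul(85, Rational(1, 21070)), Mul(-32321, Rational(1, 22540))) = Add(Rational(17, 4214), Rational(-32321, 22540)) = Rational(-1385893, 969220)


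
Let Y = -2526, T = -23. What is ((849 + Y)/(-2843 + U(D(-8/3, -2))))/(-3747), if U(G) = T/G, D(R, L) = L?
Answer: -1118/7073087 ≈ -0.00015806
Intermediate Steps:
U(G) = -23/G
((849 + Y)/(-2843 + U(D(-8/3, -2))))/(-3747) = ((849 - 2526)/(-2843 - 23/(-2)))/(-3747) = -1677/(-2843 - 23*(-½))*(-1/3747) = -1677/(-2843 + 23/2)*(-1/3747) = -1677/(-5663/2)*(-1/3747) = -1677*(-2/5663)*(-1/3747) = (3354/5663)*(-1/3747) = -1118/7073087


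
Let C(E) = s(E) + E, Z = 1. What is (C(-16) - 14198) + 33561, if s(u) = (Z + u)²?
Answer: 19572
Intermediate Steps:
s(u) = (1 + u)²
C(E) = E + (1 + E)² (C(E) = (1 + E)² + E = E + (1 + E)²)
(C(-16) - 14198) + 33561 = ((-16 + (1 - 16)²) - 14198) + 33561 = ((-16 + (-15)²) - 14198) + 33561 = ((-16 + 225) - 14198) + 33561 = (209 - 14198) + 33561 = -13989 + 33561 = 19572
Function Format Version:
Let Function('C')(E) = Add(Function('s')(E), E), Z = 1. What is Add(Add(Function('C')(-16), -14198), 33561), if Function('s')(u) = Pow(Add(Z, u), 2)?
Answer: 19572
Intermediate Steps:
Function('s')(u) = Pow(Add(1, u), 2)
Function('C')(E) = Add(E, Pow(Add(1, E), 2)) (Function('C')(E) = Add(Pow(Add(1, E), 2), E) = Add(E, Pow(Add(1, E), 2)))
Add(Add(Function('C')(-16), -14198), 33561) = Add(Add(Add(-16, Pow(Add(1, -16), 2)), -14198), 33561) = Add(Add(Add(-16, Pow(-15, 2)), -14198), 33561) = Add(Add(Add(-16, 225), -14198), 33561) = Add(Add(209, -14198), 33561) = Add(-13989, 33561) = 19572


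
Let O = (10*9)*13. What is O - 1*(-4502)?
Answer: 5672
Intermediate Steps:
O = 1170 (O = 90*13 = 1170)
O - 1*(-4502) = 1170 - 1*(-4502) = 1170 + 4502 = 5672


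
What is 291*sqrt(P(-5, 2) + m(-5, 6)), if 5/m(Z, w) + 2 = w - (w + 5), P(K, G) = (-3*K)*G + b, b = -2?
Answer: 291*sqrt(1337)/7 ≈ 1520.1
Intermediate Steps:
P(K, G) = -2 - 3*G*K (P(K, G) = (-3*K)*G - 2 = -3*G*K - 2 = -2 - 3*G*K)
m(Z, w) = -5/7 (m(Z, w) = 5/(-2 + (w - (w + 5))) = 5/(-2 + (w - (5 + w))) = 5/(-2 + (w + (-5 - w))) = 5/(-2 - 5) = 5/(-7) = 5*(-1/7) = -5/7)
291*sqrt(P(-5, 2) + m(-5, 6)) = 291*sqrt((-2 - 3*2*(-5)) - 5/7) = 291*sqrt((-2 + 30) - 5/7) = 291*sqrt(28 - 5/7) = 291*sqrt(191/7) = 291*(sqrt(1337)/7) = 291*sqrt(1337)/7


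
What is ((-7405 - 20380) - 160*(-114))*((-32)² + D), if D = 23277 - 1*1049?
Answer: -221940340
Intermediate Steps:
D = 22228 (D = 23277 - 1049 = 22228)
((-7405 - 20380) - 160*(-114))*((-32)² + D) = ((-7405 - 20380) - 160*(-114))*((-32)² + 22228) = (-27785 + 18240)*(1024 + 22228) = -9545*23252 = -221940340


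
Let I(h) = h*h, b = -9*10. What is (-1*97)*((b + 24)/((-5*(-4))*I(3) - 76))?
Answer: 3201/52 ≈ 61.558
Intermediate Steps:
b = -90
I(h) = h**2
(-1*97)*((b + 24)/((-5*(-4))*I(3) - 76)) = (-1*97)*((-90 + 24)/(-5*(-4)*3**2 - 76)) = -(-6402)/(20*9 - 76) = -(-6402)/(180 - 76) = -(-6402)/104 = -97*(-33/52) = 3201/52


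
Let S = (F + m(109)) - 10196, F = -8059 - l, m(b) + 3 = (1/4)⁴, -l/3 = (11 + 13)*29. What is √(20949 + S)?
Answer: 5*√48937/16 ≈ 69.130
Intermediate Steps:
l = -2088 (l = -3*(11 + 13)*29 = -72*29 = -3*696 = -2088)
m(b) = -767/256 (m(b) = -3 + (1/4)⁴ = -3 + (¼)⁴ = -3 + 1/256 = -767/256)
F = -5971 (F = -8059 - 1*(-2088) = -8059 + 2088 = -5971)
S = -4139519/256 (S = (-5971 - 767/256) - 10196 = -1529343/256 - 10196 = -4139519/256 ≈ -16170.)
√(20949 + S) = √(20949 - 4139519/256) = √(1223425/256) = 5*√48937/16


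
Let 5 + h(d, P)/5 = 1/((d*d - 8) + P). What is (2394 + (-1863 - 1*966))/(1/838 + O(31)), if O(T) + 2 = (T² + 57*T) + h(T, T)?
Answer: -179348760/1113614083 ≈ -0.16105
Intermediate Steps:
h(d, P) = -25 + 5/(-8 + P + d²) (h(d, P) = -25 + 5/((d*d - 8) + P) = -25 + 5/((d² - 8) + P) = -25 + 5/((-8 + d²) + P) = -25 + 5/(-8 + P + d²))
O(T) = -2 + T² + 57*T + 5*(41 - 5*T - 5*T²)/(-8 + T + T²) (O(T) = -2 + ((T² + 57*T) + 5*(41 - 5*T - 5*T²)/(-8 + T + T²)) = -2 + (T² + 57*T + 5*(41 - 5*T - 5*T²)/(-8 + T + T²)) = -2 + T² + 57*T + 5*(41 - 5*T - 5*T²)/(-8 + T + T²))
(2394 + (-1863 - 1*966))/(1/838 + O(31)) = (2394 + (-1863 - 1*966))/(1/838 + (221 + 31⁴ - 483*31 + 22*31² + 58*31³)/(-8 + 31 + 31²)) = (2394 + (-1863 - 966))/(1/838 + (221 + 923521 - 14973 + 22*961 + 58*29791)/(-8 + 31 + 961)) = (2394 - 2829)/(1/838 + (221 + 923521 - 14973 + 21142 + 1727878)/984) = -435/(1/838 + (1/984)*2657789) = -435/(1/838 + 2657789/984) = -435/1113614083/412296 = -435*412296/1113614083 = -179348760/1113614083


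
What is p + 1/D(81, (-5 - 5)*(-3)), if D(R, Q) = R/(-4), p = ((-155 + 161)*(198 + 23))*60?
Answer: 6444356/81 ≈ 79560.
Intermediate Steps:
p = 79560 (p = (6*221)*60 = 1326*60 = 79560)
D(R, Q) = -R/4 (D(R, Q) = R*(-1/4) = -R/4)
p + 1/D(81, (-5 - 5)*(-3)) = 79560 + 1/(-1/4*81) = 79560 + 1/(-81/4) = 79560 - 4/81 = 6444356/81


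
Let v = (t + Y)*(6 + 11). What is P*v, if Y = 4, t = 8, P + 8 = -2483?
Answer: -508164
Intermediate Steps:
P = -2491 (P = -8 - 2483 = -2491)
v = 204 (v = (8 + 4)*(6 + 11) = 12*17 = 204)
P*v = -2491*204 = -508164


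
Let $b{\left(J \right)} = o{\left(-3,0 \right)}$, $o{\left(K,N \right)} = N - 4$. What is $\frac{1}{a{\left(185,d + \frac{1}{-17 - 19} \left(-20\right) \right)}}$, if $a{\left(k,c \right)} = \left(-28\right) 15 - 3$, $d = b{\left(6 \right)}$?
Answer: $- \frac{1}{423} \approx -0.0023641$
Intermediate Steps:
$o{\left(K,N \right)} = -4 + N$
$b{\left(J \right)} = -4$ ($b{\left(J \right)} = -4 + 0 = -4$)
$d = -4$
$a{\left(k,c \right)} = -423$ ($a{\left(k,c \right)} = -420 - 3 = -423$)
$\frac{1}{a{\left(185,d + \frac{1}{-17 - 19} \left(-20\right) \right)}} = \frac{1}{-423} = - \frac{1}{423}$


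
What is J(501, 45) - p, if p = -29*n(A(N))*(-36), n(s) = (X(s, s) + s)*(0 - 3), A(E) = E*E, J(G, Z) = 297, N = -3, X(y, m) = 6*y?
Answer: 197613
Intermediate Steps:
A(E) = E**2
n(s) = -21*s (n(s) = (6*s + s)*(0 - 3) = (7*s)*(-3) = -21*s)
p = -197316 (p = -(-609)*(-3)**2*(-36) = -(-609)*9*(-36) = -29*(-189)*(-36) = 5481*(-36) = -197316)
J(501, 45) - p = 297 - 1*(-197316) = 297 + 197316 = 197613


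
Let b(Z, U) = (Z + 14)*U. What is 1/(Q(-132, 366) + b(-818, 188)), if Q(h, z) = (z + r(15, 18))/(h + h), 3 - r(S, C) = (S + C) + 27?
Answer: -88/13301479 ≈ -6.6158e-6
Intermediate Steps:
r(S, C) = -24 - C - S (r(S, C) = 3 - ((S + C) + 27) = 3 - ((C + S) + 27) = 3 - (27 + C + S) = 3 + (-27 - C - S) = -24 - C - S)
Q(h, z) = (-57 + z)/(2*h) (Q(h, z) = (z + (-24 - 1*18 - 1*15))/(h + h) = (z + (-24 - 18 - 15))/((2*h)) = (z - 57)*(1/(2*h)) = (-57 + z)*(1/(2*h)) = (-57 + z)/(2*h))
b(Z, U) = U*(14 + Z) (b(Z, U) = (14 + Z)*U = U*(14 + Z))
1/(Q(-132, 366) + b(-818, 188)) = 1/((½)*(-57 + 366)/(-132) + 188*(14 - 818)) = 1/((½)*(-1/132)*309 + 188*(-804)) = 1/(-103/88 - 151152) = 1/(-13301479/88) = -88/13301479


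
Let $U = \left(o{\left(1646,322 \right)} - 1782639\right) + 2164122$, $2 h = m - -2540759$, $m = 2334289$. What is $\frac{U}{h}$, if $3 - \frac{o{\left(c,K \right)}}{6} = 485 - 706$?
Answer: $\frac{127609}{812508} \approx 0.15706$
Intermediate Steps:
$o{\left(c,K \right)} = 1344$ ($o{\left(c,K \right)} = 18 - 6 \left(485 - 706\right) = 18 - -1326 = 18 + 1326 = 1344$)
$h = 2437524$ ($h = \frac{2334289 - -2540759}{2} = \frac{2334289 + 2540759}{2} = \frac{1}{2} \cdot 4875048 = 2437524$)
$U = 382827$ ($U = \left(1344 - 1782639\right) + 2164122 = -1781295 + 2164122 = 382827$)
$\frac{U}{h} = \frac{382827}{2437524} = 382827 \cdot \frac{1}{2437524} = \frac{127609}{812508}$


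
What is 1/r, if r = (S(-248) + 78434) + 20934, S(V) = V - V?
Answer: 1/99368 ≈ 1.0064e-5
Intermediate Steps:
S(V) = 0
r = 99368 (r = (0 + 78434) + 20934 = 78434 + 20934 = 99368)
1/r = 1/99368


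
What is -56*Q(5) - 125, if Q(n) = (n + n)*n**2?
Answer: -14125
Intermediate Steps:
Q(n) = 2*n**3 (Q(n) = (2*n)*n**2 = 2*n**3)
-56*Q(5) - 125 = -112*5**3 - 125 = -112*125 - 125 = -56*250 - 125 = -14000 - 125 = -14125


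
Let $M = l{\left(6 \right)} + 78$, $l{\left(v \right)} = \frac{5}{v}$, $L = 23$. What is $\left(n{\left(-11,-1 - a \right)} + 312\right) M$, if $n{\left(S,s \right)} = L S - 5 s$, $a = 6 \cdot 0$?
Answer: $\frac{15136}{3} \approx 5045.3$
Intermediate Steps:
$a = 0$
$M = \frac{473}{6}$ ($M = \frac{5}{6} + 78 = \frac{473}{6} \approx 78.833$)
$n{\left(S,s \right)} = - 5 s + 23 S$ ($n{\left(S,s \right)} = 23 S - 5 s = - 5 s + 23 S$)
$\left(n{\left(-11,-1 - a \right)} + 312\right) M = \left(\left(- 5 \left(-1 - 0\right) + 23 \left(-11\right)\right) + 312\right) \frac{473}{6} = \left(\left(- 5 \left(-1 + 0\right) - 253\right) + 312\right) \frac{473}{6} = \left(\left(\left(-5\right) \left(-1\right) - 253\right) + 312\right) \frac{473}{6} = \left(\left(5 - 253\right) + 312\right) \frac{473}{6} = \left(-248 + 312\right) \frac{473}{6} = 64 \cdot \frac{473}{6} = \frac{15136}{3}$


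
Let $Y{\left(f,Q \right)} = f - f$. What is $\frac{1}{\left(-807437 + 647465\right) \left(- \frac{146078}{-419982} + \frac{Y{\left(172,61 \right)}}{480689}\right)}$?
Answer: $- \frac{69997}{3894731636} \approx -1.7972 \cdot 10^{-5}$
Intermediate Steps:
$Y{\left(f,Q \right)} = 0$
$\frac{1}{\left(-807437 + 647465\right) \left(- \frac{146078}{-419982} + \frac{Y{\left(172,61 \right)}}{480689}\right)} = \frac{1}{\left(-807437 + 647465\right) \left(- \frac{146078}{-419982} + \frac{0}{480689}\right)} = \frac{1}{\left(-159972\right) \left(\left(-146078\right) \left(- \frac{1}{419982}\right) + 0 \cdot \frac{1}{480689}\right)} = - \frac{1}{159972 \left(\frac{73039}{209991} + 0\right)} = - \frac{1}{159972 \cdot \frac{73039}{209991}} = \left(- \frac{1}{159972}\right) \frac{209991}{73039} = - \frac{69997}{3894731636}$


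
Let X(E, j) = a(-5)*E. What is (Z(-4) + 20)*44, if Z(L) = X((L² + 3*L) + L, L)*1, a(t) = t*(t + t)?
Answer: 880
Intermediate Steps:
a(t) = 2*t² (a(t) = t*(2*t) = 2*t²)
X(E, j) = 50*E (X(E, j) = (2*(-5)²)*E = (2*25)*E = 50*E)
Z(L) = 50*L² + 200*L (Z(L) = (50*((L² + 3*L) + L))*1 = (50*(L² + 4*L))*1 = (50*L² + 200*L)*1 = 50*L² + 200*L)
(Z(-4) + 20)*44 = (50*(-4)*(4 - 4) + 20)*44 = (50*(-4)*0 + 20)*44 = (0 + 20)*44 = 20*44 = 880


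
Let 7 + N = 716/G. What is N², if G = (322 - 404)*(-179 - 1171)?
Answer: 37460054116/765905625 ≈ 48.909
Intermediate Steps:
G = 110700 (G = -82*(-1350) = 110700)
N = -193546/27675 (N = -7 + 716/110700 = -7 + 716*(1/110700) = -7 + 179/27675 = -193546/27675 ≈ -6.9935)
N² = (-193546/27675)² = 37460054116/765905625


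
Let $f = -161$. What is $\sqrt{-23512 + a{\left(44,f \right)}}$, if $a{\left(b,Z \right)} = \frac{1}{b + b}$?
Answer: $\frac{3 i \sqrt{5057690}}{44} \approx 153.34 i$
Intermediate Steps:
$a{\left(b,Z \right)} = \frac{1}{2 b}$
$\sqrt{-23512 + a{\left(44,f \right)}} = \sqrt{-23512 + \frac{1}{2 \cdot 44}} = \sqrt{-23512 + \frac{1}{2} \cdot \frac{1}{44}} = \sqrt{-23512 + \frac{1}{88}} = \sqrt{- \frac{2069055}{88}} = \frac{3 i \sqrt{5057690}}{44}$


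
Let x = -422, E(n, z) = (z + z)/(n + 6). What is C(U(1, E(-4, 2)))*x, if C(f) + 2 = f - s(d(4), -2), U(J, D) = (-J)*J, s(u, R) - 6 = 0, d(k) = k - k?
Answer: 3798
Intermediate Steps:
d(k) = 0
s(u, R) = 6 (s(u, R) = 6 + 0 = 6)
E(n, z) = 2*z/(6 + n) (E(n, z) = (2*z)/(6 + n) = 2*z/(6 + n))
U(J, D) = -J²
C(f) = -8 + f (C(f) = -2 + (f - 1*6) = -2 + (f - 6) = -2 + (-6 + f) = -8 + f)
C(U(1, E(-4, 2)))*x = (-8 - 1*1²)*(-422) = (-8 - 1*1)*(-422) = (-8 - 1)*(-422) = -9*(-422) = 3798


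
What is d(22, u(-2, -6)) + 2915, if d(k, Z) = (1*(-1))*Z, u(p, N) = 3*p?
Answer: 2921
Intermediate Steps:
d(k, Z) = -Z
d(22, u(-2, -6)) + 2915 = -3*(-2) + 2915 = -1*(-6) + 2915 = 6 + 2915 = 2921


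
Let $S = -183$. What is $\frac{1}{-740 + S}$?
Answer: $- \frac{1}{923} \approx -0.0010834$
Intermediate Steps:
$\frac{1}{-740 + S} = \frac{1}{-740 - 183} = \frac{1}{-923} = - \frac{1}{923}$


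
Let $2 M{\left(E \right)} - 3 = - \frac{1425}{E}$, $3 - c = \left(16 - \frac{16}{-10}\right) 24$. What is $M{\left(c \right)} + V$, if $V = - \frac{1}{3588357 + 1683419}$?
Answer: $\frac{11787690437}{3684971424} \approx 3.1989$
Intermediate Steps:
$c = - \frac{2097}{5}$ ($c = 3 - \left(16 - \frac{16}{-10}\right) 24 = 3 - \left(16 - - \frac{8}{5}\right) 24 = 3 - \left(16 + \frac{8}{5}\right) 24 = 3 - \frac{88}{5} \cdot 24 = 3 - \frac{2112}{5} = - \frac{2097}{5} \approx -419.4$)
$M{\left(E \right)} = \frac{3}{2} - \frac{1425}{2 E}$ ($M{\left(E \right)} = \frac{3}{2} + \frac{\left(-1425\right) \frac{1}{E}}{2} = \frac{3}{2} - \frac{1425}{2 E}$)
$V = - \frac{1}{5271776} \approx -1.8969 \cdot 10^{-7}$
$M{\left(c \right)} + V = \frac{3 \left(-475 - \frac{2097}{5}\right)}{2 \left(- \frac{2097}{5}\right)} - \frac{1}{5271776} = \frac{3}{2} \left(- \frac{5}{2097}\right) \left(- \frac{4472}{5}\right) - \frac{1}{5271776} = \frac{2236}{699} - \frac{1}{5271776} = \frac{11787690437}{3684971424}$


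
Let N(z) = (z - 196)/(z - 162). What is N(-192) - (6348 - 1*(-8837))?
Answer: -2687551/177 ≈ -15184.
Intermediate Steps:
N(z) = (-196 + z)/(-162 + z)
N(-192) - (6348 - 1*(-8837)) = (-196 - 192)/(-162 - 192) - (6348 - 1*(-8837)) = -388/(-354) - (6348 + 8837) = -1/354*(-388) - 1*15185 = 194/177 - 15185 = -2687551/177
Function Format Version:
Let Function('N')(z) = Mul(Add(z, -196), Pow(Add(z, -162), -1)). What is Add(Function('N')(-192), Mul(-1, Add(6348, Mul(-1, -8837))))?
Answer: Rational(-2687551, 177) ≈ -15184.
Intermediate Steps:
Function('N')(z) = Mul(Pow(Add(-162, z), -1), Add(-196, z)) (Function('N')(z) = Mul(Add(-196, z), Pow(Add(-162, z), -1)) = Mul(Pow(Add(-162, z), -1), Add(-196, z)))
Add(Function('N')(-192), Mul(-1, Add(6348, Mul(-1, -8837)))) = Add(Mul(Pow(Add(-162, -192), -1), Add(-196, -192)), Mul(-1, Add(6348, Mul(-1, -8837)))) = Add(Mul(Pow(-354, -1), -388), Mul(-1, Add(6348, 8837))) = Add(Mul(Rational(-1, 354), -388), Mul(-1, 15185)) = Add(Rational(194, 177), -15185) = Rational(-2687551, 177)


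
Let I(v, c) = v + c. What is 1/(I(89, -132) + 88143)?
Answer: 1/88100 ≈ 1.1351e-5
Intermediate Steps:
I(v, c) = c + v
1/(I(89, -132) + 88143) = 1/((-132 + 89) + 88143) = 1/(-43 + 88143) = 1/88100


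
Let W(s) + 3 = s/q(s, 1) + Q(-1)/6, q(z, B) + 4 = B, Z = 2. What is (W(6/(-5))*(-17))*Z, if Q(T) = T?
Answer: 1411/15 ≈ 94.067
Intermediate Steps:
q(z, B) = -4 + B
W(s) = -19/6 - s/3 (W(s) = -3 + (s/(-4 + 1) - 1/6) = -3 + (s/(-3) - 1*⅙) = -3 + (s*(-⅓) - ⅙) = -3 + (-s/3 - ⅙) = -3 + (-⅙ - s/3) = -19/6 - s/3)
(W(6/(-5))*(-17))*Z = ((-19/6 - 2/(-5))*(-17))*2 = ((-19/6 - 2*(-1)/5)*(-17))*2 = ((-19/6 - ⅓*(-6/5))*(-17))*2 = ((-19/6 + ⅖)*(-17))*2 = -83/30*(-17)*2 = (1411/30)*2 = 1411/15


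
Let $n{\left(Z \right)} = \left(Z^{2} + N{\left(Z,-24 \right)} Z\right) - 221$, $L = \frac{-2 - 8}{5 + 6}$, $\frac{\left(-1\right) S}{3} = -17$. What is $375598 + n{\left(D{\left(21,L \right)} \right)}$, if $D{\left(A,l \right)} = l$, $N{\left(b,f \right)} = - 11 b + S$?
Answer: $\frac{45414007}{121} \approx 3.7532 \cdot 10^{5}$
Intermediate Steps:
$S = 51$ ($S = \left(-3\right) \left(-17\right) = 51$)
$N{\left(b,f \right)} = 51 - 11 b$ ($N{\left(b,f \right)} = - 11 b + 51 = 51 - 11 b$)
$L = - \frac{10}{11} \approx -0.90909$
$n{\left(Z \right)} = -221 + Z^{2} + Z \left(51 - 11 Z\right)$ ($n{\left(Z \right)} = \left(Z^{2} + \left(51 - 11 Z\right) Z\right) - 221 = \left(Z^{2} + Z \left(51 - 11 Z\right)\right) - 221 = -221 + Z^{2} + Z \left(51 - 11 Z\right)$)
$375598 + n{\left(D{\left(21,L \right)} \right)} = 375598 - \left(\frac{2941}{11} + \frac{1000}{121}\right) = 375598 - \frac{33351}{121} = \frac{45414007}{121}$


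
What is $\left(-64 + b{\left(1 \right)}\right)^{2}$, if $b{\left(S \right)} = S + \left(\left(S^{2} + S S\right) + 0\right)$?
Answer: $3721$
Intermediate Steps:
$b{\left(S \right)} = S + 2 S^{2}$ ($b{\left(S \right)} = S + \left(\left(S^{2} + S^{2}\right) + 0\right) = S + \left(2 S^{2} + 0\right) = S + 2 S^{2}$)
$\left(-64 + b{\left(1 \right)}\right)^{2} = \left(-64 + 1 \left(1 + 2 \cdot 1\right)\right)^{2} = \left(-64 + 1 \left(1 + 2\right)\right)^{2} = \left(-64 + 1 \cdot 3\right)^{2} = \left(-64 + 3\right)^{2} = \left(-61\right)^{2} = 3721$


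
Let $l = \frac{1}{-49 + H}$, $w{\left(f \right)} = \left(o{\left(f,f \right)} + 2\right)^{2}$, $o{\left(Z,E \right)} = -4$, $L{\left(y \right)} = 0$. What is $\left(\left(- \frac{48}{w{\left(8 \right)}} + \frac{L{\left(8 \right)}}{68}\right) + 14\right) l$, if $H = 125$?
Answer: $\frac{1}{38} \approx 0.026316$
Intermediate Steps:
$w{\left(f \right)} = 4$ ($w{\left(f \right)} = \left(-4 + 2\right)^{2} = \left(-2\right)^{2} = 4$)
$l = \frac{1}{76}$ ($l = \frac{1}{-49 + 125} = \frac{1}{76} \approx 0.013158$)
$\left(\left(- \frac{48}{w{\left(8 \right)}} + \frac{L{\left(8 \right)}}{68}\right) + 14\right) l = \left(\left(- \frac{48}{4} + \frac{0}{68}\right) + 14\right) \frac{1}{76} = \left(\left(\left(-48\right) \frac{1}{4} + 0 \cdot \frac{1}{68}\right) + 14\right) \frac{1}{76} = \left(\left(-12 + 0\right) + 14\right) \frac{1}{76} = \left(-12 + 14\right) \frac{1}{76} = 2 \cdot \frac{1}{76} = \frac{1}{38}$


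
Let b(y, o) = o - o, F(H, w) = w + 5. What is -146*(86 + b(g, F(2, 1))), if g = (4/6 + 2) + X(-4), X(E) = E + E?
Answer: -12556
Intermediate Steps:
F(H, w) = 5 + w
X(E) = 2*E
g = -16/3 (g = (4/6 + 2) + 2*(-4) = (4*(1/6) + 2) - 8 = (2/3 + 2) - 8 = 8/3 - 8 = -16/3 ≈ -5.3333)
b(y, o) = 0
-146*(86 + b(g, F(2, 1))) = -146*(86 + 0) = -146*86 = -1*12556 = -12556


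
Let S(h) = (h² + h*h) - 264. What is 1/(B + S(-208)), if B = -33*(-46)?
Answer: 1/87782 ≈ 1.1392e-5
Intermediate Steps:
S(h) = -264 + 2*h² (S(h) = (h² + h²) - 264 = 2*h² - 264 = -264 + 2*h²)
B = 1518
1/(B + S(-208)) = 1/(1518 + (-264 + 2*(-208)²)) = 1/(1518 + (-264 + 2*43264)) = 1/(1518 + (-264 + 86528)) = 1/(1518 + 86264) = 1/87782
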